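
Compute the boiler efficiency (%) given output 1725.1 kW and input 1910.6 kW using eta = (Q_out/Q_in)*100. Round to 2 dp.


eta = (1725.1/1910.6)*100 = 90.29 %

90.29 %


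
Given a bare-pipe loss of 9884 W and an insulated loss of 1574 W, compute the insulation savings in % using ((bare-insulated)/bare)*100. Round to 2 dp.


Savings = ((9884-1574)/9884)*100 = 84.08 %

84.08 %


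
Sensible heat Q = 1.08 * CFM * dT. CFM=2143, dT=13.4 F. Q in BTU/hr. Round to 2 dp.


Q = 1.08 * 2143 * 13.4 = 31013.50 BTU/hr

31013.50 BTU/hr


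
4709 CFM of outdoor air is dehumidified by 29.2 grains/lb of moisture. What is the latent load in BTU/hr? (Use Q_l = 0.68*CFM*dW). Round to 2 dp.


Q = 0.68 * 4709 * 29.2 = 93501.90 BTU/hr

93501.90 BTU/hr


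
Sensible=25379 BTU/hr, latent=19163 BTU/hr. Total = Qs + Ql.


Qt = 25379 + 19163 = 44542 BTU/hr

44542 BTU/hr


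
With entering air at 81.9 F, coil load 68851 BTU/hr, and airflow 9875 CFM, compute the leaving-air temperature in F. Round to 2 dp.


dT = 68851/(1.08*9875) = 6.4558
T_leave = 81.9 - 6.4558 = 75.44 F

75.44 F


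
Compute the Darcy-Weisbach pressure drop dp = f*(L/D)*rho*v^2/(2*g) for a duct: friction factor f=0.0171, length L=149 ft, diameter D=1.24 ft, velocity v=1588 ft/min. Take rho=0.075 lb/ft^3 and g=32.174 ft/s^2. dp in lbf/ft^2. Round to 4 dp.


v_fps = 1588/60 = 26.4667 ft/s
dp = 0.0171*(149/1.24)*0.075*26.4667^2/(2*32.174) = 1.6776 lbf/ft^2

1.6776 lbf/ft^2


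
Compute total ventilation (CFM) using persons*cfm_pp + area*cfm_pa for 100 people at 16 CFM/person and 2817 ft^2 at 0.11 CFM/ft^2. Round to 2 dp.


Total = 100*16 + 2817*0.11 = 1909.87 CFM

1909.87 CFM


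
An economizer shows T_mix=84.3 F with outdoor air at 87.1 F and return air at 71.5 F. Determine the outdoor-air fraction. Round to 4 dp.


frac = (84.3 - 71.5) / (87.1 - 71.5) = 0.8205

0.8205


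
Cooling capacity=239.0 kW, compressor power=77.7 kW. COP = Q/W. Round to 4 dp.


COP = 239.0 / 77.7 = 3.0759

3.0759


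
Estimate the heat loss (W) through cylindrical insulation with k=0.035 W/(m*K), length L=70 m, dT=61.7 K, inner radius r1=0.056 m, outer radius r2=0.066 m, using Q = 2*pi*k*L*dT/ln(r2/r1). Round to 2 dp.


Q = 2*pi*0.035*70*61.7/ln(0.066/0.056) = 5780.77 W

5780.77 W


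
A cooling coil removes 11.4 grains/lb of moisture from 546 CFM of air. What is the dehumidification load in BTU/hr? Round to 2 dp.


Q = 0.68 * 546 * 11.4 = 4232.59 BTU/hr

4232.59 BTU/hr


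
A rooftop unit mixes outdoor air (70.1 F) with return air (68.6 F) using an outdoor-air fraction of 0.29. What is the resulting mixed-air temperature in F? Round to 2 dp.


T_mix = 0.29*70.1 + 0.71*68.6 = 69.04 F

69.04 F


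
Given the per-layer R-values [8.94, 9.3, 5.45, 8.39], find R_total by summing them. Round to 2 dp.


R_total = 8.94 + 9.3 + 5.45 + 8.39 = 32.08

32.08


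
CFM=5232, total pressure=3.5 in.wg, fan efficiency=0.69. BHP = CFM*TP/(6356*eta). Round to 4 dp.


BHP = 5232 * 3.5 / (6356 * 0.69) = 4.1754 hp

4.1754 hp


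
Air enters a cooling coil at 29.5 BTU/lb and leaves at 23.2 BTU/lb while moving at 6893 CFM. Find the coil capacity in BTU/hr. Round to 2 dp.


Q = 4.5 * 6893 * (29.5 - 23.2) = 195416.55 BTU/hr

195416.55 BTU/hr


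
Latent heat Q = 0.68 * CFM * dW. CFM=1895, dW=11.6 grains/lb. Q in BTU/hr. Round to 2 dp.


Q = 0.68 * 1895 * 11.6 = 14947.76 BTU/hr

14947.76 BTU/hr


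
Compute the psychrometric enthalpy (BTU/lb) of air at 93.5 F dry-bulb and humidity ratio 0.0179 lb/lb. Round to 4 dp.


h = 0.24*93.5 + 0.0179*(1061+0.444*93.5) = 42.1750 BTU/lb

42.1750 BTU/lb


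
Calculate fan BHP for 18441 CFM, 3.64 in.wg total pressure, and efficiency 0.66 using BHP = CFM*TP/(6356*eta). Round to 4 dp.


BHP = 18441 * 3.64 / (6356 * 0.66) = 16.0014 hp

16.0014 hp


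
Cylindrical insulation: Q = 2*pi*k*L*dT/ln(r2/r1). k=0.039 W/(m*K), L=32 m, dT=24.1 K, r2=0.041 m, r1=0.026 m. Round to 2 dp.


Q = 2*pi*0.039*32*24.1/ln(0.041/0.026) = 414.90 W

414.90 W


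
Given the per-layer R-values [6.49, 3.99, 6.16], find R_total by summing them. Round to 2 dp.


R_total = 6.49 + 3.99 + 6.16 = 16.64

16.64


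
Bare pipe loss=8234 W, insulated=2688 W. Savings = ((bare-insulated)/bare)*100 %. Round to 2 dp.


Savings = ((8234-2688)/8234)*100 = 67.35 %

67.35 %


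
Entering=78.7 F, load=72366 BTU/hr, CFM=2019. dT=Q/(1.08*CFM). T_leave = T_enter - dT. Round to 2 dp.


dT = 72366/(1.08*2019) = 33.1875
T_leave = 78.7 - 33.1875 = 45.51 F

45.51 F


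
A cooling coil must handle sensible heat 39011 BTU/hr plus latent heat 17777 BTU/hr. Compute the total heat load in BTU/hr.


Qt = 39011 + 17777 = 56788 BTU/hr

56788 BTU/hr


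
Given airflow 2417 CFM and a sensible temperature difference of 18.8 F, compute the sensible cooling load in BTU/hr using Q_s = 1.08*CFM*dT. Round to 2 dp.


Q = 1.08 * 2417 * 18.8 = 49074.77 BTU/hr

49074.77 BTU/hr


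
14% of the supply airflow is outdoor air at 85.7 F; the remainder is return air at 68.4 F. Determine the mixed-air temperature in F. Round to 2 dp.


T_mix = 0.14*85.7 + 0.86*68.4 = 70.82 F

70.82 F


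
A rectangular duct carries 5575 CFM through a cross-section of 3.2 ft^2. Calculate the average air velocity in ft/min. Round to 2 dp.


V = 5575 / 3.2 = 1742.19 ft/min

1742.19 ft/min


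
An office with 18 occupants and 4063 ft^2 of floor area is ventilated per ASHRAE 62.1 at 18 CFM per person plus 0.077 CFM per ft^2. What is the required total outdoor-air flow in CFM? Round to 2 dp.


Total = 18*18 + 4063*0.077 = 636.85 CFM

636.85 CFM


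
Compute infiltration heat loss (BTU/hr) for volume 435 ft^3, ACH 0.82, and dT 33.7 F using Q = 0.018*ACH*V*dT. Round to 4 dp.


Q = 0.018 * 0.82 * 435 * 33.7 = 216.3742 BTU/hr

216.3742 BTU/hr


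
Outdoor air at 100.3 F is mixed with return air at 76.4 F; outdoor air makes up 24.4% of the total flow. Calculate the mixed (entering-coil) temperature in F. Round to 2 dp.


T_mix = 76.4 + (24.4/100)*(100.3-76.4) = 82.23 F

82.23 F


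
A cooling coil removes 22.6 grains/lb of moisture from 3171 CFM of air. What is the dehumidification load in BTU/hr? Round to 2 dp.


Q = 0.68 * 3171 * 22.6 = 48731.93 BTU/hr

48731.93 BTU/hr


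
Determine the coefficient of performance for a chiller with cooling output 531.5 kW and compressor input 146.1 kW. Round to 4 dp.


COP = 531.5 / 146.1 = 3.6379

3.6379


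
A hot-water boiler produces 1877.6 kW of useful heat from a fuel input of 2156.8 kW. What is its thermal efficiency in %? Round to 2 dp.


eta = (1877.6/2156.8)*100 = 87.05 %

87.05 %


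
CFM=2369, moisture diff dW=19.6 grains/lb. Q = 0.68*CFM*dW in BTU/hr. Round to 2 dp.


Q = 0.68 * 2369 * 19.6 = 31574.03 BTU/hr

31574.03 BTU/hr


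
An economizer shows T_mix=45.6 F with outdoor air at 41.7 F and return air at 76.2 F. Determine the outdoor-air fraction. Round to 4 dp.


frac = (45.6 - 76.2) / (41.7 - 76.2) = 0.8870

0.8870


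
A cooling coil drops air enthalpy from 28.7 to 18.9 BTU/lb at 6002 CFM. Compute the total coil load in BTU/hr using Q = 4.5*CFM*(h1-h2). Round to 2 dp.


Q = 4.5 * 6002 * (28.7 - 18.9) = 264688.20 BTU/hr

264688.20 BTU/hr


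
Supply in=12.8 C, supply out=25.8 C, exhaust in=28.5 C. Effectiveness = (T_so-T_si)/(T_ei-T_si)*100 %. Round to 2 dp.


eff = (25.8-12.8)/(28.5-12.8)*100 = 82.80 %

82.80 %


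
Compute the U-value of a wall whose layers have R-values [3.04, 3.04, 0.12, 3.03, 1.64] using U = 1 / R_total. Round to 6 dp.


R_total = 3.04 + 3.04 + 0.12 + 3.03 + 1.64 = 10.87
U = 1/10.87 = 0.091996

0.091996


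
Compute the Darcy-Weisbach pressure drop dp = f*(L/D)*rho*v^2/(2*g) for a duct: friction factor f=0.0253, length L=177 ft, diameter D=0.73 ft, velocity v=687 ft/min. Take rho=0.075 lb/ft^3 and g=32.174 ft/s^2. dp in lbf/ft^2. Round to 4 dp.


v_fps = 687/60 = 11.45 ft/s
dp = 0.0253*(177/0.73)*0.075*11.45^2/(2*32.174) = 0.9374 lbf/ft^2

0.9374 lbf/ft^2


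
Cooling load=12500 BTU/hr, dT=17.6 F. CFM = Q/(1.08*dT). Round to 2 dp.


CFM = 12500 / (1.08 * 17.6) = 657.62

657.62 CFM


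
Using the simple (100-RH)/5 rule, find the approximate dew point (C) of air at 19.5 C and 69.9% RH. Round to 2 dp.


Td = 19.5 - (100-69.9)/5 = 13.48 C

13.48 C


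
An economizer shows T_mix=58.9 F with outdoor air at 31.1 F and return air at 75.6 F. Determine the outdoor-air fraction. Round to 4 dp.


frac = (58.9 - 75.6) / (31.1 - 75.6) = 0.3753

0.3753


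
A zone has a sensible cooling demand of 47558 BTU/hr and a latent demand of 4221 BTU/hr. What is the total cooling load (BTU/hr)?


Qt = 47558 + 4221 = 51779 BTU/hr

51779 BTU/hr


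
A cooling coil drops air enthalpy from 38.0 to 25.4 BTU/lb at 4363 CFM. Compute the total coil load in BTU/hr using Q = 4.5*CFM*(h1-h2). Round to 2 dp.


Q = 4.5 * 4363 * (38.0 - 25.4) = 247382.10 BTU/hr

247382.10 BTU/hr


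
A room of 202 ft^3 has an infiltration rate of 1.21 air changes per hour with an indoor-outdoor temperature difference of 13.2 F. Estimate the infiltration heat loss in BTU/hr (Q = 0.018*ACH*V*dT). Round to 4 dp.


Q = 0.018 * 1.21 * 202 * 13.2 = 58.0742 BTU/hr

58.0742 BTU/hr


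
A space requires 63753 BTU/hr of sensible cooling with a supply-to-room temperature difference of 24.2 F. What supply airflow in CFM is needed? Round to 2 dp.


CFM = 63753 / (1.08 * 24.2) = 2439.28

2439.28 CFM


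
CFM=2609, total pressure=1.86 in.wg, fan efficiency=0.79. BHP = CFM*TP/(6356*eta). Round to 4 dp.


BHP = 2609 * 1.86 / (6356 * 0.79) = 0.9664 hp

0.9664 hp


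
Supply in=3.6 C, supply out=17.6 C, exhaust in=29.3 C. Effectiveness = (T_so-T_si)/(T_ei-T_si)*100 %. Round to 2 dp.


eff = (17.6-3.6)/(29.3-3.6)*100 = 54.47 %

54.47 %


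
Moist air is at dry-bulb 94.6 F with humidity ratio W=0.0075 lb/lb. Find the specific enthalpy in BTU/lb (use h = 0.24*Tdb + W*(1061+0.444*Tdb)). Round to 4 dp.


h = 0.24*94.6 + 0.0075*(1061+0.444*94.6) = 30.9765 BTU/lb

30.9765 BTU/lb


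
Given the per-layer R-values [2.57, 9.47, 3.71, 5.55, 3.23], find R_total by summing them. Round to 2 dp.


R_total = 2.57 + 9.47 + 3.71 + 5.55 + 3.23 = 24.53

24.53


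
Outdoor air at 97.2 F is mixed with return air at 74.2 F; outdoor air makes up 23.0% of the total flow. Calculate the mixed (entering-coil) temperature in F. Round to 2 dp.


T_mix = 74.2 + (23.0/100)*(97.2-74.2) = 79.49 F

79.49 F


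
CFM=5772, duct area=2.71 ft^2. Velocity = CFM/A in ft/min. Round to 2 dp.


V = 5772 / 2.71 = 2129.89 ft/min

2129.89 ft/min


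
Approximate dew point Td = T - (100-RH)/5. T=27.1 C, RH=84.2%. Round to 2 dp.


Td = 27.1 - (100-84.2)/5 = 23.94 C

23.94 C


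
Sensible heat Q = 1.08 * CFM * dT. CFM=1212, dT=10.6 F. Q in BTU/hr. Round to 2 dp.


Q = 1.08 * 1212 * 10.6 = 13874.98 BTU/hr

13874.98 BTU/hr


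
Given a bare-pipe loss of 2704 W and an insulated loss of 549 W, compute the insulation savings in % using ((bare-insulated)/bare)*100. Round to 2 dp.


Savings = ((2704-549)/2704)*100 = 79.70 %

79.70 %


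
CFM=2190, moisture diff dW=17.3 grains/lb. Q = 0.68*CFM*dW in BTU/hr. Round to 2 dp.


Q = 0.68 * 2190 * 17.3 = 25763.16 BTU/hr

25763.16 BTU/hr


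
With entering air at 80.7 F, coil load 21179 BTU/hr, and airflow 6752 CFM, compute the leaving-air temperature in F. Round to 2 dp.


dT = 21179/(1.08*6752) = 2.9044
T_leave = 80.7 - 2.9044 = 77.80 F

77.80 F


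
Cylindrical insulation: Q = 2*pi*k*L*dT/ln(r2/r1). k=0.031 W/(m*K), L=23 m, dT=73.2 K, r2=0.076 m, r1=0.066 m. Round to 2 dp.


Q = 2*pi*0.031*23*73.2/ln(0.076/0.066) = 2324.45 W

2324.45 W


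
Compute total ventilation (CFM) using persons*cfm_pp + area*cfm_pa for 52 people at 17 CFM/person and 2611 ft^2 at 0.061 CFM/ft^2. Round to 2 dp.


Total = 52*17 + 2611*0.061 = 1043.27 CFM

1043.27 CFM


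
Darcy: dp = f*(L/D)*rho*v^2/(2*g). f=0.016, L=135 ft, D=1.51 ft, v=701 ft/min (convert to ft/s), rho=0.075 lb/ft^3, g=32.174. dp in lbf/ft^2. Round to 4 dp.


v_fps = 701/60 = 11.6833 ft/s
dp = 0.016*(135/1.51)*0.075*11.6833^2/(2*32.174) = 0.2276 lbf/ft^2

0.2276 lbf/ft^2


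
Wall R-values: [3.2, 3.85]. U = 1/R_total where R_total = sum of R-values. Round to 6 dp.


R_total = 3.2 + 3.85 = 7.05
U = 1/7.05 = 0.141844

0.141844


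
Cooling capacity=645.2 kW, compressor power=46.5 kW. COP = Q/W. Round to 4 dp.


COP = 645.2 / 46.5 = 13.8753

13.8753


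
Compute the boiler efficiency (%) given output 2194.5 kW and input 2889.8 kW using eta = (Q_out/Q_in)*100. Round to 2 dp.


eta = (2194.5/2889.8)*100 = 75.94 %

75.94 %


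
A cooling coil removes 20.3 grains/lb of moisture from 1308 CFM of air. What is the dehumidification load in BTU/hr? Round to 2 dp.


Q = 0.68 * 1308 * 20.3 = 18055.63 BTU/hr

18055.63 BTU/hr


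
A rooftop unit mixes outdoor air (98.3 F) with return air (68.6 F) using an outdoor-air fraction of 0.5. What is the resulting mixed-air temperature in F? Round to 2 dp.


T_mix = 0.5*98.3 + 0.5*68.6 = 83.45 F

83.45 F


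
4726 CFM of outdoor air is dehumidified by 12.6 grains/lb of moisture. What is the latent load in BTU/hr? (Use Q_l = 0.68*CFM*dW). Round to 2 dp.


Q = 0.68 * 4726 * 12.6 = 40492.37 BTU/hr

40492.37 BTU/hr


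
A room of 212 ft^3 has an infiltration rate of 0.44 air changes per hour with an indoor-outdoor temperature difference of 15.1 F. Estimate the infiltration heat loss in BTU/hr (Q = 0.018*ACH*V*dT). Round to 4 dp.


Q = 0.018 * 0.44 * 212 * 15.1 = 25.3535 BTU/hr

25.3535 BTU/hr


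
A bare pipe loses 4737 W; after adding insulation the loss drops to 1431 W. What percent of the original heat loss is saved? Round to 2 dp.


Savings = ((4737-1431)/4737)*100 = 69.79 %

69.79 %


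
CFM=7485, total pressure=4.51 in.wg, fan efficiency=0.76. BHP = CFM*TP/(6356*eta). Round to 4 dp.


BHP = 7485 * 4.51 / (6356 * 0.76) = 6.9883 hp

6.9883 hp


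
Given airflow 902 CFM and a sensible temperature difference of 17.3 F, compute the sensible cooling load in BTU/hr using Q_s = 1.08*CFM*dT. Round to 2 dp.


Q = 1.08 * 902 * 17.3 = 16852.97 BTU/hr

16852.97 BTU/hr


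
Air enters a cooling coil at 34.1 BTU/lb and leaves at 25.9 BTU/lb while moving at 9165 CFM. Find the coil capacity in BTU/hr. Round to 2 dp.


Q = 4.5 * 9165 * (34.1 - 25.9) = 338188.50 BTU/hr

338188.50 BTU/hr


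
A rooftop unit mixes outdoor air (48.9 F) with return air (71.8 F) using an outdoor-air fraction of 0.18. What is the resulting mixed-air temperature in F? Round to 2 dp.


T_mix = 0.18*48.9 + 0.82*71.8 = 67.68 F

67.68 F


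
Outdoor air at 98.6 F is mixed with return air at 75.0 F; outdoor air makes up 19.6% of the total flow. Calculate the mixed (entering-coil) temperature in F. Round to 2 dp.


T_mix = 75.0 + (19.6/100)*(98.6-75.0) = 79.63 F

79.63 F


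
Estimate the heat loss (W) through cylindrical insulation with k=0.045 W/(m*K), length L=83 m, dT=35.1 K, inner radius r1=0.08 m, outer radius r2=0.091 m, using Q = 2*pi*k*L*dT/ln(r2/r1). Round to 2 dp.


Q = 2*pi*0.045*83*35.1/ln(0.091/0.08) = 6393.68 W

6393.68 W


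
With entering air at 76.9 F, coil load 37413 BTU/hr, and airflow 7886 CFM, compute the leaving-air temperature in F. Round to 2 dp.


dT = 37413/(1.08*7886) = 4.3928
T_leave = 76.9 - 4.3928 = 72.51 F

72.51 F


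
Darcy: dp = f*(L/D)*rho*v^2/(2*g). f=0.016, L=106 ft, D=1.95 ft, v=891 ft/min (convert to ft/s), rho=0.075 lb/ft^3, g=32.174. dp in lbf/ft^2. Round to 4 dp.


v_fps = 891/60 = 14.85 ft/s
dp = 0.016*(106/1.95)*0.075*14.85^2/(2*32.174) = 0.2235 lbf/ft^2

0.2235 lbf/ft^2


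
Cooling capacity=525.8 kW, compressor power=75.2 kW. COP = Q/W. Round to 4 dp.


COP = 525.8 / 75.2 = 6.9920

6.9920


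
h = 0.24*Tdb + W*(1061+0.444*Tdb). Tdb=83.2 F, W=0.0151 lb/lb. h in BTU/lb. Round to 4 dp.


h = 0.24*83.2 + 0.0151*(1061+0.444*83.2) = 36.5469 BTU/lb

36.5469 BTU/lb


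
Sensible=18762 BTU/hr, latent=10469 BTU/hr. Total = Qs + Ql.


Qt = 18762 + 10469 = 29231 BTU/hr

29231 BTU/hr


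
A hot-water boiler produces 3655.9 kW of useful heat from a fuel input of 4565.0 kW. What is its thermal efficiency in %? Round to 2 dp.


eta = (3655.9/4565.0)*100 = 80.09 %

80.09 %


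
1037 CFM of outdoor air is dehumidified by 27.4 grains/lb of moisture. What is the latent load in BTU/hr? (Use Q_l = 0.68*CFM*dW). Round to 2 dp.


Q = 0.68 * 1037 * 27.4 = 19321.38 BTU/hr

19321.38 BTU/hr


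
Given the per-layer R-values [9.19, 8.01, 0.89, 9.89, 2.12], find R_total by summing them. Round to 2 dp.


R_total = 9.19 + 8.01 + 0.89 + 9.89 + 2.12 = 30.10

30.10


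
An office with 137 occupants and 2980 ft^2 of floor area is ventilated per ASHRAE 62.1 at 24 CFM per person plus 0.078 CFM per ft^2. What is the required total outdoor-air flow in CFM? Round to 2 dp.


Total = 137*24 + 2980*0.078 = 3520.44 CFM

3520.44 CFM


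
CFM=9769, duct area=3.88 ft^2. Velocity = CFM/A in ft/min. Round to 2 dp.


V = 9769 / 3.88 = 2517.78 ft/min

2517.78 ft/min


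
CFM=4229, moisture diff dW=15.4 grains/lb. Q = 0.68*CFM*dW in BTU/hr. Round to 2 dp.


Q = 0.68 * 4229 * 15.4 = 44286.09 BTU/hr

44286.09 BTU/hr


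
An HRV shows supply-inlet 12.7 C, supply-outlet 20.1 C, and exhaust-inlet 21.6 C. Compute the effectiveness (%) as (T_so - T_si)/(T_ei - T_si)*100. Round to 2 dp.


eff = (20.1-12.7)/(21.6-12.7)*100 = 83.15 %

83.15 %


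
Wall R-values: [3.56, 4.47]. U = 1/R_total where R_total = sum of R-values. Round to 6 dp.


R_total = 3.56 + 4.47 = 8.03
U = 1/8.03 = 0.124533

0.124533


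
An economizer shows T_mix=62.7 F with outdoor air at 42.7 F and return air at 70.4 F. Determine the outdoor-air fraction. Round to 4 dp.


frac = (62.7 - 70.4) / (42.7 - 70.4) = 0.2780

0.2780


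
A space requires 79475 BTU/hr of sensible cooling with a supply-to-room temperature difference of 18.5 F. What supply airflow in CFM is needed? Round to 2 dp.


CFM = 79475 / (1.08 * 18.5) = 3977.73

3977.73 CFM


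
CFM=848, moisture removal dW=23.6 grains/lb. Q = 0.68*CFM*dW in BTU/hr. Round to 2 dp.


Q = 0.68 * 848 * 23.6 = 13608.70 BTU/hr

13608.70 BTU/hr


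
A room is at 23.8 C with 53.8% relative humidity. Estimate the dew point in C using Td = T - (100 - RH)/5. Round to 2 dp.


Td = 23.8 - (100-53.8)/5 = 14.56 C

14.56 C


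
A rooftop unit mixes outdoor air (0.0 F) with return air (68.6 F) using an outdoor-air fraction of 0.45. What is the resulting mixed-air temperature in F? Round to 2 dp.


T_mix = 0.45*0.0 + 0.55*68.6 = 37.73 F

37.73 F


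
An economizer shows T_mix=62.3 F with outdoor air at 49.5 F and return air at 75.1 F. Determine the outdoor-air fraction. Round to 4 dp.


frac = (62.3 - 75.1) / (49.5 - 75.1) = 0.5000

0.5000


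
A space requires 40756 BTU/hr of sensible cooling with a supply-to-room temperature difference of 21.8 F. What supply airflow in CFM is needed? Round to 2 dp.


CFM = 40756 / (1.08 * 21.8) = 1731.06

1731.06 CFM


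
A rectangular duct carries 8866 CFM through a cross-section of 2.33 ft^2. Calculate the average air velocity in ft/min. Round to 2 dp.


V = 8866 / 2.33 = 3805.15 ft/min

3805.15 ft/min


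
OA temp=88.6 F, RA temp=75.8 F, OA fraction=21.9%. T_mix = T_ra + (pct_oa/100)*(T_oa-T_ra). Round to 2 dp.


T_mix = 75.8 + (21.9/100)*(88.6-75.8) = 78.60 F

78.60 F


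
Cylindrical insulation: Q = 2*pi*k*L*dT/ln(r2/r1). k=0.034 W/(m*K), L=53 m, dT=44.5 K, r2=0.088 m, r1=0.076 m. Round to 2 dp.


Q = 2*pi*0.034*53*44.5/ln(0.088/0.076) = 3436.77 W

3436.77 W


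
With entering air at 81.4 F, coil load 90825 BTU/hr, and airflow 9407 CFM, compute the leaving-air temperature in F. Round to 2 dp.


dT = 90825/(1.08*9407) = 8.9399
T_leave = 81.4 - 8.9399 = 72.46 F

72.46 F


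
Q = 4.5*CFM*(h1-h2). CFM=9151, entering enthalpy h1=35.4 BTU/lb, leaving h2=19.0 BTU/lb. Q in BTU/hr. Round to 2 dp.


Q = 4.5 * 9151 * (35.4 - 19.0) = 675343.80 BTU/hr

675343.80 BTU/hr


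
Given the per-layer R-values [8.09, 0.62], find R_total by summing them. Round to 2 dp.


R_total = 8.09 + 0.62 = 8.71

8.71


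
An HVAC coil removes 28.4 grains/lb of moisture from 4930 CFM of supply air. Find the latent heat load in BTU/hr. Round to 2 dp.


Q = 0.68 * 4930 * 28.4 = 95208.16 BTU/hr

95208.16 BTU/hr


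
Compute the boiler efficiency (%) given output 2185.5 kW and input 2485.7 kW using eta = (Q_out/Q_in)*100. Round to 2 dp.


eta = (2185.5/2485.7)*100 = 87.92 %

87.92 %


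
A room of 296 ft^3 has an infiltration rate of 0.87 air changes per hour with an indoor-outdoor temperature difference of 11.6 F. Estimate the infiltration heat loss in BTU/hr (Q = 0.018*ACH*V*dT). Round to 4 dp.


Q = 0.018 * 0.87 * 296 * 11.6 = 53.7702 BTU/hr

53.7702 BTU/hr


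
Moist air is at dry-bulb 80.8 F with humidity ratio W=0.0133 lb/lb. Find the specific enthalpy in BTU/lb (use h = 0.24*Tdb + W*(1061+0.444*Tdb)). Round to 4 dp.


h = 0.24*80.8 + 0.0133*(1061+0.444*80.8) = 33.9804 BTU/lb

33.9804 BTU/lb


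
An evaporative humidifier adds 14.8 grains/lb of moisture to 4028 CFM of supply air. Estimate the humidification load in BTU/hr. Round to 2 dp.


Q = 0.68 * 4028 * 14.8 = 40537.79 BTU/hr

40537.79 BTU/hr


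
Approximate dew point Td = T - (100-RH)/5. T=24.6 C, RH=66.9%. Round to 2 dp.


Td = 24.6 - (100-66.9)/5 = 17.98 C

17.98 C


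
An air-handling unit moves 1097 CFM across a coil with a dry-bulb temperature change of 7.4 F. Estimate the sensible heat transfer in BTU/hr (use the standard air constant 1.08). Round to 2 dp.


Q = 1.08 * 1097 * 7.4 = 8767.22 BTU/hr

8767.22 BTU/hr


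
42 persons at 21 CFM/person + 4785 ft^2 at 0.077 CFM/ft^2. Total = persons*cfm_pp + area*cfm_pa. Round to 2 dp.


Total = 42*21 + 4785*0.077 = 1250.45 CFM

1250.45 CFM


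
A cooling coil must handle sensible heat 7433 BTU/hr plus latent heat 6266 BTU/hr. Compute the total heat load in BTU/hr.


Qt = 7433 + 6266 = 13699 BTU/hr

13699 BTU/hr


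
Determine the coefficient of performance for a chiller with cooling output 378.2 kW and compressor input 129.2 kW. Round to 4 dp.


COP = 378.2 / 129.2 = 2.9272

2.9272


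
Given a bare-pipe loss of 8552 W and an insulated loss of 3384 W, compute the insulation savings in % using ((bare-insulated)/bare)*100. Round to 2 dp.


Savings = ((8552-3384)/8552)*100 = 60.43 %

60.43 %


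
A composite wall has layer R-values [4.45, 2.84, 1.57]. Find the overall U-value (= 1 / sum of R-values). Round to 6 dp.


R_total = 4.45 + 2.84 + 1.57 = 8.86
U = 1/8.86 = 0.112867

0.112867


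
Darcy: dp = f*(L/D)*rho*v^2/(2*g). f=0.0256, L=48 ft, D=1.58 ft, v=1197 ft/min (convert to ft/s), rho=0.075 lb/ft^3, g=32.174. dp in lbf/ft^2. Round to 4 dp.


v_fps = 1197/60 = 19.95 ft/s
dp = 0.0256*(48/1.58)*0.075*19.95^2/(2*32.174) = 0.3608 lbf/ft^2

0.3608 lbf/ft^2


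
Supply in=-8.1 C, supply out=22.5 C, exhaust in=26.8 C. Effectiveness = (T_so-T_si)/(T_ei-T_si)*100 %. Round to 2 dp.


eff = (22.5-(-8.1))/(26.8-(-8.1))*100 = 87.68 %

87.68 %


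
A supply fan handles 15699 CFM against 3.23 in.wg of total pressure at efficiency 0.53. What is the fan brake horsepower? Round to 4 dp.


BHP = 15699 * 3.23 / (6356 * 0.53) = 15.0527 hp

15.0527 hp


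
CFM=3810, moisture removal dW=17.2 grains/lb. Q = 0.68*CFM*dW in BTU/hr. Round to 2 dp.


Q = 0.68 * 3810 * 17.2 = 44561.76 BTU/hr

44561.76 BTU/hr


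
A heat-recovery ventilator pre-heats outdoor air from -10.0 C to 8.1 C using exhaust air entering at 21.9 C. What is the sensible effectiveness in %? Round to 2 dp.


eff = (8.1-(-10.0))/(21.9-(-10.0))*100 = 56.74 %

56.74 %


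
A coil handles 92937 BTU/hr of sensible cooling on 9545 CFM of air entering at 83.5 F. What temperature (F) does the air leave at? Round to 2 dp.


dT = 92937/(1.08*9545) = 9.0155
T_leave = 83.5 - 9.0155 = 74.48 F

74.48 F


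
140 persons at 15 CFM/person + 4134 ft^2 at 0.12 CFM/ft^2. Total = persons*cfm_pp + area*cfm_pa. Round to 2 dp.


Total = 140*15 + 4134*0.12 = 2596.08 CFM

2596.08 CFM


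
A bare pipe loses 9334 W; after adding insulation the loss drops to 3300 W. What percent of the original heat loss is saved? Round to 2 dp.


Savings = ((9334-3300)/9334)*100 = 64.65 %

64.65 %


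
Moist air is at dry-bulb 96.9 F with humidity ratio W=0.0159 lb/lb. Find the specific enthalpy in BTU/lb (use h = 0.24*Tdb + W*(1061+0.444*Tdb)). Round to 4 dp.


h = 0.24*96.9 + 0.0159*(1061+0.444*96.9) = 40.8100 BTU/lb

40.8100 BTU/lb


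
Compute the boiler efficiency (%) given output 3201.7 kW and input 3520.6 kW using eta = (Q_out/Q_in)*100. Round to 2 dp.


eta = (3201.7/3520.6)*100 = 90.94 %

90.94 %


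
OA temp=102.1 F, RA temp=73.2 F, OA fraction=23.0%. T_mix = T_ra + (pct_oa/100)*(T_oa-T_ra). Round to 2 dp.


T_mix = 73.2 + (23.0/100)*(102.1-73.2) = 79.85 F

79.85 F


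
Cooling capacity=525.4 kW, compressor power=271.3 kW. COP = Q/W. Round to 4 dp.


COP = 525.4 / 271.3 = 1.9366

1.9366


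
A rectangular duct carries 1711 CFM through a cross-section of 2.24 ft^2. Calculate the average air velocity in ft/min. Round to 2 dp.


V = 1711 / 2.24 = 763.84 ft/min

763.84 ft/min


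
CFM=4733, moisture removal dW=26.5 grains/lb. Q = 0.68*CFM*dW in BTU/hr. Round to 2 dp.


Q = 0.68 * 4733 * 26.5 = 85288.66 BTU/hr

85288.66 BTU/hr


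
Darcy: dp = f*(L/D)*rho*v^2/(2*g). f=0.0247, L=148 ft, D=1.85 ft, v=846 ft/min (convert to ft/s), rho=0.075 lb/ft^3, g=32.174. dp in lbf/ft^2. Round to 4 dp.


v_fps = 846/60 = 14.1 ft/s
dp = 0.0247*(148/1.85)*0.075*14.1^2/(2*32.174) = 0.4579 lbf/ft^2

0.4579 lbf/ft^2


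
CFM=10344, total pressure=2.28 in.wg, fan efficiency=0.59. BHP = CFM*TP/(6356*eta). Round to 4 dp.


BHP = 10344 * 2.28 / (6356 * 0.59) = 6.2891 hp

6.2891 hp


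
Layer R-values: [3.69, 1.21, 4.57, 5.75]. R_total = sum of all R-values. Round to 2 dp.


R_total = 3.69 + 1.21 + 4.57 + 5.75 = 15.22

15.22


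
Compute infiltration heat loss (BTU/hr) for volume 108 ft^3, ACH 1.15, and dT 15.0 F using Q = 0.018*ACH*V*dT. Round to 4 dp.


Q = 0.018 * 1.15 * 108 * 15.0 = 33.5340 BTU/hr

33.5340 BTU/hr


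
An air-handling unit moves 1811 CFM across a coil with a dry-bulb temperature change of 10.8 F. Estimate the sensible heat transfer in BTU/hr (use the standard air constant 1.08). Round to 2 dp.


Q = 1.08 * 1811 * 10.8 = 21123.50 BTU/hr

21123.50 BTU/hr


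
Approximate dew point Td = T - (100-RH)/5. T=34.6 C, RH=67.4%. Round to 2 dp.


Td = 34.6 - (100-67.4)/5 = 28.08 C

28.08 C


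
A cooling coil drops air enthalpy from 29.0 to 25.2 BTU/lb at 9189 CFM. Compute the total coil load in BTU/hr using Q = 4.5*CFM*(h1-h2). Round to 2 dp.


Q = 4.5 * 9189 * (29.0 - 25.2) = 157131.90 BTU/hr

157131.90 BTU/hr


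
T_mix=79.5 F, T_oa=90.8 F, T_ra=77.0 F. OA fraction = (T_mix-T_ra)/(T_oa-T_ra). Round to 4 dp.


frac = (79.5 - 77.0) / (90.8 - 77.0) = 0.1812

0.1812


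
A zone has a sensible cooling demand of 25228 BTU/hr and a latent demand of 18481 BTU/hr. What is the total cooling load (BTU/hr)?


Qt = 25228 + 18481 = 43709 BTU/hr

43709 BTU/hr


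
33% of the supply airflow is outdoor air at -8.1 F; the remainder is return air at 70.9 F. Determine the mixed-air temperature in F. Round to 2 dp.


T_mix = 0.33*(-8.1) + 0.67*70.9 = 44.83 F

44.83 F


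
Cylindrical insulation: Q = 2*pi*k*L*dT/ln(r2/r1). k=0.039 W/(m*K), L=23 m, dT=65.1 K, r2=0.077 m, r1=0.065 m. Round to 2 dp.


Q = 2*pi*0.039*23*65.1/ln(0.077/0.065) = 2165.68 W

2165.68 W


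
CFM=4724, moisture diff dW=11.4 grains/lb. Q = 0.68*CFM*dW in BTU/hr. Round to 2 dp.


Q = 0.68 * 4724 * 11.4 = 36620.45 BTU/hr

36620.45 BTU/hr


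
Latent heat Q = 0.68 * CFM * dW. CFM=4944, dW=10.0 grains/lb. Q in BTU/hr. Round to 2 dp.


Q = 0.68 * 4944 * 10.0 = 33619.20 BTU/hr

33619.20 BTU/hr


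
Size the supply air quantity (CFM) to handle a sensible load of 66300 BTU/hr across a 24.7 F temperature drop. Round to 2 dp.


CFM = 66300 / (1.08 * 24.7) = 2485.38

2485.38 CFM


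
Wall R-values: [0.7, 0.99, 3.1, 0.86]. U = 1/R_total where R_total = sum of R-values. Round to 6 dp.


R_total = 0.7 + 0.99 + 3.1 + 0.86 = 5.65
U = 1/5.65 = 0.176991

0.176991


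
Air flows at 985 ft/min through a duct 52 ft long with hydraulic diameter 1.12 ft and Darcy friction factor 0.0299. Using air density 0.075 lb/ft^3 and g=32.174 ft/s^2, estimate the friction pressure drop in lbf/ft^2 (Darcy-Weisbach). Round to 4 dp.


v_fps = 985/60 = 16.4167 ft/s
dp = 0.0299*(52/1.12)*0.075*16.4167^2/(2*32.174) = 0.4361 lbf/ft^2

0.4361 lbf/ft^2


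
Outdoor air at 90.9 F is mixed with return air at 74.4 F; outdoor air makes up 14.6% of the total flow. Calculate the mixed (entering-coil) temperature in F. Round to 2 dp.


T_mix = 74.4 + (14.6/100)*(90.9-74.4) = 76.81 F

76.81 F


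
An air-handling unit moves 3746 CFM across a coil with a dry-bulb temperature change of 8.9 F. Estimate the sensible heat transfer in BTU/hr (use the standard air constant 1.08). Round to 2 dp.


Q = 1.08 * 3746 * 8.9 = 36006.55 BTU/hr

36006.55 BTU/hr


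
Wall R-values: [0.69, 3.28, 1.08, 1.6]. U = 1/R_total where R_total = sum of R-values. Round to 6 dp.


R_total = 0.69 + 3.28 + 1.08 + 1.6 = 6.65
U = 1/6.65 = 0.150376

0.150376


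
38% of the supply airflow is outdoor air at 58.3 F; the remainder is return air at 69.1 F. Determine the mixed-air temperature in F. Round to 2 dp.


T_mix = 0.38*58.3 + 0.62*69.1 = 65.00 F

65.00 F


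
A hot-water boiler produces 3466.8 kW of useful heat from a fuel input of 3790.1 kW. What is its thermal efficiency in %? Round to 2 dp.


eta = (3466.8/3790.1)*100 = 91.47 %

91.47 %


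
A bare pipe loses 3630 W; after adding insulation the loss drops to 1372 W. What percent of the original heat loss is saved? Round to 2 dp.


Savings = ((3630-1372)/3630)*100 = 62.20 %

62.20 %


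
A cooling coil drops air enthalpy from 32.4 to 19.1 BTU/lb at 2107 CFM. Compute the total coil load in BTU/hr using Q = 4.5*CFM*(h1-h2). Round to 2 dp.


Q = 4.5 * 2107 * (32.4 - 19.1) = 126103.95 BTU/hr

126103.95 BTU/hr


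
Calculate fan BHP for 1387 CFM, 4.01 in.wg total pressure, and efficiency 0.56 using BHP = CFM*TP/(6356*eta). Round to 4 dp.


BHP = 1387 * 4.01 / (6356 * 0.56) = 1.5626 hp

1.5626 hp


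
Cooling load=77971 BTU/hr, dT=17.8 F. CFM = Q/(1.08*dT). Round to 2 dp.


CFM = 77971 / (1.08 * 17.8) = 4055.92

4055.92 CFM


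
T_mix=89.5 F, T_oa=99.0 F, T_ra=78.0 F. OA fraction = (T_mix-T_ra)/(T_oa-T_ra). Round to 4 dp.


frac = (89.5 - 78.0) / (99.0 - 78.0) = 0.5476

0.5476


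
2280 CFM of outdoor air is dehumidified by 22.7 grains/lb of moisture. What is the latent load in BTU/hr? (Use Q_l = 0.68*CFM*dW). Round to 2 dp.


Q = 0.68 * 2280 * 22.7 = 35194.08 BTU/hr

35194.08 BTU/hr


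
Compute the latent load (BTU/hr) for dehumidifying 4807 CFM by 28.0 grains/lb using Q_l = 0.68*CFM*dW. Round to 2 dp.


Q = 0.68 * 4807 * 28.0 = 91525.28 BTU/hr

91525.28 BTU/hr


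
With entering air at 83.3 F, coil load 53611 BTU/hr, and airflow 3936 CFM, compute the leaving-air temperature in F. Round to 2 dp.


dT = 53611/(1.08*3936) = 12.6117
T_leave = 83.3 - 12.6117 = 70.69 F

70.69 F


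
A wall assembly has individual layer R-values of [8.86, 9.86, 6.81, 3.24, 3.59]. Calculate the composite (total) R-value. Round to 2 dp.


R_total = 8.86 + 9.86 + 6.81 + 3.24 + 3.59 = 32.36

32.36


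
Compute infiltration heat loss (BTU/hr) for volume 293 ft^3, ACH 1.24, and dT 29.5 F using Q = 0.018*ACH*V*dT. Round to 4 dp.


Q = 0.018 * 1.24 * 293 * 29.5 = 192.9229 BTU/hr

192.9229 BTU/hr


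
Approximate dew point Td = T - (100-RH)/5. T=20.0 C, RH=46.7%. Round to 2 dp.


Td = 20.0 - (100-46.7)/5 = 9.34 C

9.34 C


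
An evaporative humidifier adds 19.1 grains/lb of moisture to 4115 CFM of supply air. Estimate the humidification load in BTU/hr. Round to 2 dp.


Q = 0.68 * 4115 * 19.1 = 53445.62 BTU/hr

53445.62 BTU/hr


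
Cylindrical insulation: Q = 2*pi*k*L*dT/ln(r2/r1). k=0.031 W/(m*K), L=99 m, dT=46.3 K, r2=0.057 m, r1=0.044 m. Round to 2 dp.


Q = 2*pi*0.031*99*46.3/ln(0.057/0.044) = 3448.98 W

3448.98 W


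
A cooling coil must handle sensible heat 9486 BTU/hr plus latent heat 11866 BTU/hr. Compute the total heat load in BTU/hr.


Qt = 9486 + 11866 = 21352 BTU/hr

21352 BTU/hr


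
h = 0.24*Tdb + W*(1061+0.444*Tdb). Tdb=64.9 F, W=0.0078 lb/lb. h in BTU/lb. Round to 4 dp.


h = 0.24*64.9 + 0.0078*(1061+0.444*64.9) = 24.0766 BTU/lb

24.0766 BTU/lb


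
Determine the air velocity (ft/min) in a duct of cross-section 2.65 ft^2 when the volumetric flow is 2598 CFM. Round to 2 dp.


V = 2598 / 2.65 = 980.38 ft/min

980.38 ft/min


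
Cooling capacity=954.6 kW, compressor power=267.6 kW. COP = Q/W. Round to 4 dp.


COP = 954.6 / 267.6 = 3.5673

3.5673


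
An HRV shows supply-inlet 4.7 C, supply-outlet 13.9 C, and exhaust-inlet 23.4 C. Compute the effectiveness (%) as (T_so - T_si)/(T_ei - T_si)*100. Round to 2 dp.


eff = (13.9-4.7)/(23.4-4.7)*100 = 49.20 %

49.20 %


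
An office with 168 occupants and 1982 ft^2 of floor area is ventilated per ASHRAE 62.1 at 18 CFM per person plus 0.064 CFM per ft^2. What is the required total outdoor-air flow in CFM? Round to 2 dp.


Total = 168*18 + 1982*0.064 = 3150.85 CFM

3150.85 CFM


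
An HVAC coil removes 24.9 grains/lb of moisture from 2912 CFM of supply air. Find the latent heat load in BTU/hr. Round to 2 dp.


Q = 0.68 * 2912 * 24.9 = 49305.98 BTU/hr

49305.98 BTU/hr


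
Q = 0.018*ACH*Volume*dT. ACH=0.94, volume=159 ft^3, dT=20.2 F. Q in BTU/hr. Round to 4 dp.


Q = 0.018 * 0.94 * 159 * 20.2 = 54.3437 BTU/hr

54.3437 BTU/hr


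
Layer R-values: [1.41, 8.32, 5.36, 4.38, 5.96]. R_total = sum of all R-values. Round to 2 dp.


R_total = 1.41 + 8.32 + 5.36 + 4.38 + 5.96 = 25.43

25.43


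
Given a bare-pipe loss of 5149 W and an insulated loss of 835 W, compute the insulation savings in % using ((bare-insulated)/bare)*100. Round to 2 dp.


Savings = ((5149-835)/5149)*100 = 83.78 %

83.78 %


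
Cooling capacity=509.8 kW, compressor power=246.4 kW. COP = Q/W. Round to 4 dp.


COP = 509.8 / 246.4 = 2.0690

2.0690


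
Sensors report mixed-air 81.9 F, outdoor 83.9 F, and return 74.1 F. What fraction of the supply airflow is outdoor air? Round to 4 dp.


frac = (81.9 - 74.1) / (83.9 - 74.1) = 0.7959

0.7959


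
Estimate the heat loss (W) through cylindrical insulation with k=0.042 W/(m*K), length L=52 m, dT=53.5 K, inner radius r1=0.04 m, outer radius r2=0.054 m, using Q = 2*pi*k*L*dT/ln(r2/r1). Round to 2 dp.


Q = 2*pi*0.042*52*53.5/ln(0.054/0.04) = 2446.32 W

2446.32 W


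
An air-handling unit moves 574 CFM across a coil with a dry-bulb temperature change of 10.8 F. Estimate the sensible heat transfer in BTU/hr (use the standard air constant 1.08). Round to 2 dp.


Q = 1.08 * 574 * 10.8 = 6695.14 BTU/hr

6695.14 BTU/hr


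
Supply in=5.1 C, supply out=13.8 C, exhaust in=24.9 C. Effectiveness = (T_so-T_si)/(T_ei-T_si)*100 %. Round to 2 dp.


eff = (13.8-5.1)/(24.9-5.1)*100 = 43.94 %

43.94 %


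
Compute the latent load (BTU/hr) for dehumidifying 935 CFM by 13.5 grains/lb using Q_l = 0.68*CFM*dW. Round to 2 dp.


Q = 0.68 * 935 * 13.5 = 8583.30 BTU/hr

8583.30 BTU/hr


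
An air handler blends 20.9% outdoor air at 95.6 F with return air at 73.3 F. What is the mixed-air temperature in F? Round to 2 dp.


T_mix = 73.3 + (20.9/100)*(95.6-73.3) = 77.96 F

77.96 F


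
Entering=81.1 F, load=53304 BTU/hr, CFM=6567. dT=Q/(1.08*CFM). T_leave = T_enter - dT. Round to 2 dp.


dT = 53304/(1.08*6567) = 7.5157
T_leave = 81.1 - 7.5157 = 73.58 F

73.58 F


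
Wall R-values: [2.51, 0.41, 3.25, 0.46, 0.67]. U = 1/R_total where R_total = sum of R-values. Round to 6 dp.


R_total = 2.51 + 0.41 + 3.25 + 0.46 + 0.67 = 7.30
U = 1/7.30 = 0.136986

0.136986


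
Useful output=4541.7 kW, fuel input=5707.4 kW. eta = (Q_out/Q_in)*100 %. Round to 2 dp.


eta = (4541.7/5707.4)*100 = 79.58 %

79.58 %


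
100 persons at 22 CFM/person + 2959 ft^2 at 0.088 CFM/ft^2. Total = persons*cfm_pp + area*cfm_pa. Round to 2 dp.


Total = 100*22 + 2959*0.088 = 2460.39 CFM

2460.39 CFM


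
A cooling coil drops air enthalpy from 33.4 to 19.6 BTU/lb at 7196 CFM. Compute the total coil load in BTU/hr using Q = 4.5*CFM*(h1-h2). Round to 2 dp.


Q = 4.5 * 7196 * (33.4 - 19.6) = 446871.60 BTU/hr

446871.60 BTU/hr


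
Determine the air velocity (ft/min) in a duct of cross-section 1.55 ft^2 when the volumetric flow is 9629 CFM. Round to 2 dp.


V = 9629 / 1.55 = 6212.26 ft/min

6212.26 ft/min


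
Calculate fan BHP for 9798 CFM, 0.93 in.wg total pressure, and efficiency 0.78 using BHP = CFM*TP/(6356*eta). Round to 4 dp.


BHP = 9798 * 0.93 / (6356 * 0.78) = 1.8380 hp

1.8380 hp


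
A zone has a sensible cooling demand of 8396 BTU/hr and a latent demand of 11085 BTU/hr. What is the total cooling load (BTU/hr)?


Qt = 8396 + 11085 = 19481 BTU/hr

19481 BTU/hr


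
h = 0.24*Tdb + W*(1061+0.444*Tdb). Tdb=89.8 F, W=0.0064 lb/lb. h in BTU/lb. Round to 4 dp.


h = 0.24*89.8 + 0.0064*(1061+0.444*89.8) = 28.5976 BTU/lb

28.5976 BTU/lb


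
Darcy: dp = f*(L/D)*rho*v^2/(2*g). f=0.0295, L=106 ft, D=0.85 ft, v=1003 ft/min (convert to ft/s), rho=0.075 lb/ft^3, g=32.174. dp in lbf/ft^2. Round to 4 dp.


v_fps = 1003/60 = 16.7167 ft/s
dp = 0.0295*(106/0.85)*0.075*16.7167^2/(2*32.174) = 1.1982 lbf/ft^2

1.1982 lbf/ft^2


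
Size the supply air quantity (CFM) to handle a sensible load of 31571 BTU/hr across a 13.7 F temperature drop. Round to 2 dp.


CFM = 31571 / (1.08 * 13.7) = 2133.75

2133.75 CFM


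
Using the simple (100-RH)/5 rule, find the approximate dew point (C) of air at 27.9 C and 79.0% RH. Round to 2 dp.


Td = 27.9 - (100-79.0)/5 = 23.70 C

23.70 C


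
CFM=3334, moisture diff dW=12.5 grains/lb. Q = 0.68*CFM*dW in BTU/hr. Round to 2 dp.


Q = 0.68 * 3334 * 12.5 = 28339.00 BTU/hr

28339.00 BTU/hr


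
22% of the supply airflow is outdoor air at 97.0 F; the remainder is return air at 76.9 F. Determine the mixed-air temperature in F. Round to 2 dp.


T_mix = 0.22*97.0 + 0.78*76.9 = 81.32 F

81.32 F


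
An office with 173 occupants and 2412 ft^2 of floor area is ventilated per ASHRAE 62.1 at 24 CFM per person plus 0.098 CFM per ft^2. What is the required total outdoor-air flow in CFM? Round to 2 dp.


Total = 173*24 + 2412*0.098 = 4388.38 CFM

4388.38 CFM


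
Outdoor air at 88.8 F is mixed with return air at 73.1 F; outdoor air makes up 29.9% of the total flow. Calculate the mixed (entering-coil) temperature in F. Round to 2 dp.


T_mix = 73.1 + (29.9/100)*(88.8-73.1) = 77.79 F

77.79 F


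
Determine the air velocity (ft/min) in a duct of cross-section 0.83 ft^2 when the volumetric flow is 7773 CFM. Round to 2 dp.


V = 7773 / 0.83 = 9365.06 ft/min

9365.06 ft/min


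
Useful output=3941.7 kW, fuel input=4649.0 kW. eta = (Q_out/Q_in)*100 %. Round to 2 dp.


eta = (3941.7/4649.0)*100 = 84.79 %

84.79 %


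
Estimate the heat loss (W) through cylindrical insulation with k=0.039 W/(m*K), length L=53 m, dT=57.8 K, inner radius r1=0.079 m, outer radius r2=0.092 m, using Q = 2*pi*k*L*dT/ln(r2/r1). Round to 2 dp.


Q = 2*pi*0.039*53*57.8/ln(0.092/0.079) = 4927.56 W

4927.56 W


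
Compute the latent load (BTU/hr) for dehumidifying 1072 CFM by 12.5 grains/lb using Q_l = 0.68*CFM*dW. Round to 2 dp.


Q = 0.68 * 1072 * 12.5 = 9112.00 BTU/hr

9112.00 BTU/hr
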